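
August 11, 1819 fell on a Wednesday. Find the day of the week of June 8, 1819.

Tuesday

Count forward from the earlier date (June 8, 1819) to the later (August 11, 1819):
June 1819: 30 − 8 = 22 days remain.
Then July (31): 31 days.
August 1–11, 1819: 11 days.
Total: 22 + 31 + 11 = 64 days.
64 mod 7 = 1, so 1 day before Wednesday is Tuesday.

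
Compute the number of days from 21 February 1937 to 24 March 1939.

Day-of-year of February 21, 1937: 52.
Day-of-year of March 24, 1939: 83.
1937 has 365 days, so 365 − 52 = 313 days remain in 1937.
Full years: 1938: 365. Sum = 365.
Total: 313 + 365 + 83 = 761 days.

761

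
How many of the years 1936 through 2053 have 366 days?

30

Years divisible by 4: 1936, 1940, …, 2052 — 30 in all.
2000 is divisible by 400, so still leap.
No century exceptions apply. Count: 30.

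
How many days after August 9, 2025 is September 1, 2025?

August 2025: 31 − 9 = 22 days remain.
September 1, 2025: 1 day.
Total: 22 + 1 = 23 days.

23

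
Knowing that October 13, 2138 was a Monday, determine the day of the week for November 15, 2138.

October 2138: 31 − 13 = 18 days remain.
November 1–15, 2138: 15 days.
Total: 18 + 15 = 33 days.
33 mod 7 = 5, so 5 days after Monday is Saturday.

Saturday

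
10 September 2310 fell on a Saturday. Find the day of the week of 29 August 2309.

Sunday

Count forward from the earlier date (August 29, 2309) to the later (September 10, 2310):
August 2309: 31 − 29 = 2 days remain.
Then 12 full months totalling 365 days.
September 1–10, 2310: 10 days.
Total: 2 + 365 + 10 = 377 days.
377 mod 7 = 6, so 6 days before Saturday is Sunday.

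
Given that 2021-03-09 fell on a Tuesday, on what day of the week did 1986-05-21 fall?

Count forward from the earlier date (May 21, 1986) to the later (March 9, 2021):
Day-of-year of May 21, 1986: 141.
Day-of-year of March 9, 2021: 68.
1986 has 365 days, so 365 − 141 = 224 days remain in 1986.
Full years 1987–2020: 25 common + 9 leap = 25×365 + 9×366 = 12419 days.
Total: 224 + 12419 + 68 = 12711 days.
12711 mod 7 = 6, so 6 days before Tuesday is Wednesday.

Wednesday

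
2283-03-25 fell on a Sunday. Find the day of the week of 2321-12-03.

Day-of-year of March 25, 2283: 84.
Day-of-year of December 3, 2321: 337.
2283 has 365 days, so 365 − 84 = 281 days remain in 2283.
Full years 2284–2320: 28 common + 9 leap = 28×365 + 9×366 = 13514 days.
Total: 281 + 13514 + 337 = 14132 days.
14132 mod 7 = 6, so 6 days after Sunday is Saturday.

Saturday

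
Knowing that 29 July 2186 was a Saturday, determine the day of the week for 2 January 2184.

Friday

Count forward from the earlier date (January 2, 2184) to the later (July 29, 2186):
January 2184: 31 − 2 = 29 days remain.
Then 29 full months totalling 881 days.
July 1–29, 2186: 29 days.
Total: 29 + 881 + 29 = 939 days.
939 mod 7 = 1, so 1 day before Saturday is Friday.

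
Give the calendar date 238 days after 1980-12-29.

1981-08-24

Count 238 days after December 29, 1980:
December 1980: 31 − 29 = 2 days remain.
Then January (31), February 1981 (28), March (31), April (30), May (31), June (30), July (31): 31 + 28 + 31 + 30 + 31 + 30 + 31 = 212 days.
August 1–24, 1981: 24 days.
Residual: 238 days.
Total: 238 days.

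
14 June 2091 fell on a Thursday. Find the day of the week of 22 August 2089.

Count forward from the earlier date (August 22, 2089) to the later (June 14, 2091):
Day-of-year of August 22, 2089: 234.
Day-of-year of June 14, 2091: 165.
2089 has 365 days, so 365 − 234 = 131 days remain in 2089.
Full years: 2090: 365. Sum = 365.
Total: 131 + 365 + 165 = 661 days.
661 mod 7 = 3, so 3 days before Thursday is Monday.

Monday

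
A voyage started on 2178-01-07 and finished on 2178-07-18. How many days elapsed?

January 2178: 31 − 7 = 24 days remain.
Then February 2178 (28), March (31), April (30), May (31), June (30): 28 + 31 + 30 + 31 + 30 = 150 days.
July 1–18, 2178: 18 days.
Total: 24 + 150 + 18 = 192 days.

192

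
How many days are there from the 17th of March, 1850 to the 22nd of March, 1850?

5

Within March 1850: 22 − 17 = 5 days.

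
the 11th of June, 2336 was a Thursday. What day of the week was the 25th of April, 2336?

Count forward from the earlier date (April 25, 2336) to the later (June 11, 2336):
April 2336: 30 − 25 = 5 days remain.
Then May (31): 31 days.
June 1–11, 2336: 11 days.
Total: 5 + 31 + 11 = 47 days.
47 mod 7 = 5, so 5 days before Thursday is Saturday.

Saturday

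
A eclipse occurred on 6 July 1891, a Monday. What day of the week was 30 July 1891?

Within July 1891: 30 − 6 = 24 days.
24 mod 7 = 3, so 3 days after Monday is Thursday.

Thursday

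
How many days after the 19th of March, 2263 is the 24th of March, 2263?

Within March 2263: 24 − 19 = 5 days.

5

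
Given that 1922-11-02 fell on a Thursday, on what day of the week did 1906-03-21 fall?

Count forward from the earlier date (March 21, 1906) to the later (November 2, 1922):
From March 21, 1906 to March 21, 1922: 16 years, of which 4 contain a Feb 29 — 12×365 + 4×366 = 5844 days.
March 1922: 31 − 21 = 10 days remain.
Then April (30), May (31), June (30), July (31), August (31), September (30), October (31): 30 + 31 + 30 + 31 + 31 + 30 + 31 = 214 days.
November 1–2, 1922: 2 days.
Residual: 226 days.
Total: 6070 days.
6070 mod 7 = 1, so 1 day before Thursday is Wednesday.

Wednesday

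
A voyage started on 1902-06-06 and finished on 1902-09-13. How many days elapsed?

June 1902: 30 − 6 = 24 days remain.
Then July (31), August (31): 31 + 31 = 62 days.
September 1–13, 1902: 13 days.
Total: 24 + 62 + 13 = 99 days.

99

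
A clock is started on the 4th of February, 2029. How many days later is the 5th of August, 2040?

From February 4, 2029 to February 4, 2040: 11 years, of which 2 contain a Feb 29 — 9×365 + 2×366 = 4017 days.
February 2040: 29 − 4 = 25 days remain (2040 is a leap year, so February has 29 days).
Then March (31), April (30), May (31), June (30), July (31): 31 + 30 + 31 + 30 + 31 = 153 days.
August 1–5, 2040: 5 days.
Residual: 183 days.
Total: 4200 days.

4200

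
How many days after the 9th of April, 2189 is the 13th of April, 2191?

734

April 2189: 30 − 9 = 21 days remain.
Then 23 full months totalling 700 days.
April 1–13, 2191: 13 days.
Total: 21 + 700 + 13 = 734 days.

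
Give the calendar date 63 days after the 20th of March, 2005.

the 22nd of May, 2005

Count 63 days after March 20, 2005:
March 2005: 31 − 20 = 11 days remain.
Then April (30): 30 days.
May 1–22, 2005: 22 days.
Total: 11 + 30 + 22 = 63 days.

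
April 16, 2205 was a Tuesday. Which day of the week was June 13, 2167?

Saturday

Count forward from the earlier date (June 13, 2167) to the later (April 16, 2205):
Day-of-year of June 13, 2167: 164.
Day-of-year of April 16, 2205: 106.
2167 has 365 days, so 365 − 164 = 201 days remain in 2167.
Full years 2168–2204: 28 common + 9 leap = 28×365 + 9×366 = 13514 days.
Total: 201 + 13514 + 106 = 13821 days.
13821 mod 7 = 3, so 3 days before Tuesday is Saturday.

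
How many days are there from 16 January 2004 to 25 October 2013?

3570

From January 16, 2004 to January 16, 2013: 9 years, of which 3 contain a Feb 29 — 6×365 + 3×366 = 3288 days.
January 2013: 31 − 16 = 15 days remain.
Then February 2013 (28), March (31), April (30), May (31), June (30), July (31), August (31), September (30): 28 + 31 + 30 + 31 + 30 + 31 + 31 + 30 = 242 days.
October 1–25, 2013: 25 days.
Residual: 282 days.
Total: 3570 days.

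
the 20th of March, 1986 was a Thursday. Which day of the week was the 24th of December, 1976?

Friday

Count forward from the earlier date (December 24, 1976) to the later (March 20, 1986):
From December 24, 1976 to December 24, 1985: 9 years, of which 2 contain a Feb 29 — 7×365 + 2×366 = 3287 days.
December 1985: 31 − 24 = 7 days remain.
Then January (31), February 1986 (28): 31 + 28 = 59 days.
March 1–20, 1986: 20 days.
Residual: 86 days.
Total: 3373 days.
3373 mod 7 = 6, so 6 days before Thursday is Friday.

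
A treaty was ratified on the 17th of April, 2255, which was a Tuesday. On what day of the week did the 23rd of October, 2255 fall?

April 2255: 30 − 17 = 13 days remain.
Then May (31), June (30), July (31), August (31), September (30): 31 + 30 + 31 + 31 + 30 = 153 days.
October 1–23, 2255: 23 days.
Total: 13 + 153 + 23 = 189 days.
189 is a multiple of 7, so the 23rd of October, 2255 falls on the same weekday: Tuesday.

Tuesday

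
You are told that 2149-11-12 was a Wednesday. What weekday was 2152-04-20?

Thursday

Day-of-year of November 12, 2149: 316.
Day-of-year of April 20, 2152: 111.
2149 has 365 days, so 365 − 316 = 49 days remain in 2149.
Full years: 2150: 365; 2151: 365. Sum = 730.
Total: 49 + 730 + 111 = 890 days.
890 mod 7 = 1, so 1 day after Wednesday is Thursday.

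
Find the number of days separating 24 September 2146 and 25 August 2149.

1066

Day-of-year of September 24, 2146: 267.
Day-of-year of August 25, 2149: 237.
2146 has 365 days, so 365 − 267 = 98 days remain in 2146.
Full years: 2147: 365; 2148: 366. Sum = 731.
Total: 98 + 731 + 237 = 1066 days.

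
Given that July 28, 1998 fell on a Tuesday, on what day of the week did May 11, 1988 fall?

Wednesday

Count forward from the earlier date (May 11, 1988) to the later (July 28, 1998):
Day-of-year of May 11, 1988: 132.
Day-of-year of July 28, 1998: 209.
1988 has 366 days, so 366 − 132 = 234 days remain in 1988.
Full years 1989–1997: 7 common + 2 leap = 7×365 + 2×366 = 3287 days.
Total: 234 + 3287 + 209 = 3730 days.
3730 mod 7 = 6, so 6 days before Tuesday is Wednesday.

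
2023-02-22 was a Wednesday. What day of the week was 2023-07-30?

Sunday

February 2023: 28 − 22 = 6 days remain (2023 is not a leap year, so February has 28 days).
Then March (31), April (30), May (31), June (30): 31 + 30 + 31 + 30 = 122 days.
July 1–30, 2023: 30 days.
Total: 6 + 122 + 30 = 158 days.
158 mod 7 = 4, so 4 days after Wednesday is Sunday.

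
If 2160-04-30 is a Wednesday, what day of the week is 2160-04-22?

Tuesday

Count forward from the earlier date (April 22, 2160) to the later (April 30, 2160):
Within April 2160: 30 − 22 = 8 days.
8 mod 7 = 1, so 1 day before Wednesday is Tuesday.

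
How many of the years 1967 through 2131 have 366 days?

40

Years divisible by 4: 1968, 1972, …, 2128 — 41 in all.
Of these, 2100 is divisible by 100 but not 400, so not leap.
2000 is divisible by 400, so still leap.
Leap years: 41 − 1 = 40.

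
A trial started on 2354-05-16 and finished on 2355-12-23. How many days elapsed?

May 2354: 31 − 16 = 15 days remain.
Then 18 full months totalling 548 days.
December 1–23, 2355: 23 days.
Total: 15 + 548 + 23 = 586 days.

586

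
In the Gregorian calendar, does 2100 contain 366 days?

No

2100 is not a leap year (divisible by 100 but not 400).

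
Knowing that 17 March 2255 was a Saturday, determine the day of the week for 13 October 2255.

March 2255: 31 − 17 = 14 days remain.
Then April (30), May (31), June (30), July (31), August (31), September (30): 30 + 31 + 30 + 31 + 31 + 30 = 183 days.
October 1–13, 2255: 13 days.
Total: 14 + 183 + 13 = 210 days.
210 is a multiple of 7, so 13 October 2255 falls on the same weekday: Saturday.

Saturday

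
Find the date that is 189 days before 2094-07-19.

2094-01-11

Count 189 days before July 19, 2094:
January 2094: 31 − 11 = 20 days remain.
Then February 2094 (28), March (31), April (30), May (31), June (30): 28 + 31 + 30 + 31 + 30 = 150 days.
July 1–19, 2094: 19 days.
Total: 20 + 150 + 19 = 189 days.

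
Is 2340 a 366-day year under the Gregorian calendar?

Yes

2340 is a leap year.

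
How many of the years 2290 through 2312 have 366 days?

Years divisible by 4 in [2290, 2312]: 2292, 2296, 2300, 2304, 2308, 2312.
Of these, 2300 is divisible by 100 but not 400, so not leap.
Leap years: 6 − 1 = 5.

5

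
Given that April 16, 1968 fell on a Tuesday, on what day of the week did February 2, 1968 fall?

Count forward from the earlier date (February 2, 1968) to the later (April 16, 1968):
February 1968: 29 − 2 = 27 days remain (1968 is a leap year, so February has 29 days).
Then March (31): 31 days.
April 1–16, 1968: 16 days.
Total: 27 + 31 + 16 = 74 days.
74 mod 7 = 4, so 4 days before Tuesday is Friday.

Friday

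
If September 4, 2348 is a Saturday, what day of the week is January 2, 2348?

Friday

Count forward from the earlier date (January 2, 2348) to the later (September 4, 2348):
January 2348: 31 − 2 = 29 days remain.
Then February 2348 (29), March (31), April (30), May (31), June (30), July (31), August (31): 29 + 31 + 30 + 31 + 30 + 31 + 31 = 213 days.
September 1–4, 2348: 4 days.
Total: 29 + 213 + 4 = 246 days.
246 mod 7 = 1, so 1 day before Saturday is Friday.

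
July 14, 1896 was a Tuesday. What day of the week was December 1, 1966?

Day-of-year of July 14, 1896: 196.
Day-of-year of December 1, 1966: 335.
1896 has 366 days, so 366 − 196 = 170 days remain in 1896.
Full years 1897–1965: 53 common + 16 leap = 53×365 + 16×366 = 25201 days.
Total: 170 + 25201 + 335 = 25706 days.
25706 mod 7 = 2, so 2 days after Tuesday is Thursday.

Thursday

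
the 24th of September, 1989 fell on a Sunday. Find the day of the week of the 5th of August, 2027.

Thursday

Day-of-year of September 24, 1989: 267.
Day-of-year of August 5, 2027: 217.
1989 has 365 days, so 365 − 267 = 98 days remain in 1989.
Full years 1990–2026: 28 common + 9 leap = 28×365 + 9×366 = 13514 days.
Total: 98 + 13514 + 217 = 13829 days.
13829 mod 7 = 4, so 4 days after Sunday is Thursday.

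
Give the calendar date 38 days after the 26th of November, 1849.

the 3rd of January, 1850

Count 38 days after November 26, 1849:
November 1849: 30 − 26 = 4 days remain.
Then December (31): 31 days.
January 1–3, 1850: 3 days.
Residual: 38 days.
Total: 38 days.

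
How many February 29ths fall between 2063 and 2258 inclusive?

Years divisible by 4: 2064, 2068, …, 2256 — 49 in all.
Of these, 2100, 2200 are divisible by 100 but not 400, so not leap.
Leap years: 49 − 2 = 47.

47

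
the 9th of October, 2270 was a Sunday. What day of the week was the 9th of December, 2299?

Saturday

From October 9, 2270 to October 9, 2299: 29 years, of which 7 contain a Feb 29 — 22×365 + 7×366 = 10592 days.
October 2299: 31 − 9 = 22 days remain.
Then November (30): 30 days.
December 1–9, 2299: 9 days.
Residual: 61 days.
Total: 10653 days.
10653 mod 7 = 6, so 6 days after Sunday is Saturday.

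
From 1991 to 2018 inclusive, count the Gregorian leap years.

7

Years divisible by 4 in [1991, 2018]: 1992, 1996, 2000, 2004, 2008, 2012, 2016.
2000 is divisible by 400, so still leap.
No century exceptions apply. Count: 7.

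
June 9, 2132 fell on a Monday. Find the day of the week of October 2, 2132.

June 2132: 30 − 9 = 21 days remain.
Then July (31), August (31), September (30): 31 + 31 + 30 = 92 days.
October 1–2, 2132: 2 days.
Total: 21 + 92 + 2 = 115 days.
115 mod 7 = 3, so 3 days after Monday is Thursday.

Thursday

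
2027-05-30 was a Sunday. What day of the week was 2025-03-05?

Wednesday

Count forward from the earlier date (March 5, 2025) to the later (May 30, 2027):
March 5, 2025 → March 5, 2026: 365 days.
March 5, 2026 → March 5, 2027: 365 days.
March 2027: 31 − 5 = 26 days remain.
Then April (30): 30 days.
May 1–30, 2027: 30 days.
Residual: 86 days.
Total: 816 days.
816 mod 7 = 4, so 4 days before Sunday is Wednesday.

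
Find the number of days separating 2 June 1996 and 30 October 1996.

150

June 1996: 30 − 2 = 28 days remain.
Then July (31), August (31), September (30): 31 + 31 + 30 = 92 days.
October 1–30, 1996: 30 days.
Total: 28 + 92 + 30 = 150 days.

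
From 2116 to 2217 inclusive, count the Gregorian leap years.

Years divisible by 4: 2116, 2120, …, 2216 — 26 in all.
Of these, 2200 is divisible by 100 but not 400, so not leap.
Leap years: 26 − 1 = 25.

25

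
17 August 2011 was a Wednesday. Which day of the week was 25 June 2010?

Friday

Count forward from the earlier date (June 25, 2010) to the later (August 17, 2011):
Day-of-year of June 25, 2010: 176.
Day-of-year of August 17, 2011: 229.
2010 has 365 days, so 365 − 176 = 189 days remain in 2010.
Total: 189 + 229 = 418 days.
418 mod 7 = 5, so 5 days before Wednesday is Friday.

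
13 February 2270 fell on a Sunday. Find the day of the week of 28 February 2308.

Day-of-year of February 13, 2270: 44.
Day-of-year of February 28, 2308: 59.
2270 has 365 days, so 365 − 44 = 321 days remain in 2270.
Full years 2271–2307: 29 common + 8 leap = 29×365 + 8×366 = 13513 days.
Total: 321 + 13513 + 59 = 13893 days.
13893 mod 7 = 5, so 5 days after Sunday is Friday.

Friday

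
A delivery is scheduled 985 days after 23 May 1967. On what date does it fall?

1 February 1970

Count 985 days after May 23, 1967:
May 23, 1967 → May 23, 1968: 366 days (1968 is a leap year).
May 23, 1968 → May 23, 1969: 365 days.
May 1969: 31 − 23 = 8 days remain.
Then June (30), July (31), August (31), September (30), October (31), November (30), December (31), January (31): 30 + 31 + 31 + 30 + 31 + 30 + 31 + 31 = 245 days.
February 1, 1970: 1 day (1970 is not a leap year).
Residual: 254 days.
Total: 985 days.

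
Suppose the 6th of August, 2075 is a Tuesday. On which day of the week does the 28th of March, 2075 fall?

Count forward from the earlier date (March 28, 2075) to the later (August 6, 2075):
March 2075: 31 − 28 = 3 days remain.
Then April (30), May (31), June (30), July (31): 30 + 31 + 30 + 31 = 122 days.
August 1–6, 2075: 6 days.
Total: 3 + 122 + 6 = 131 days.
131 mod 7 = 5, so 5 days before Tuesday is Thursday.

Thursday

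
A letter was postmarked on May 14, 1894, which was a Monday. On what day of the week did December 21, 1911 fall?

From May 14, 1894 to May 14, 1911: 17 years, of which 3 contain a Feb 29 — 14×365 + 3×366 = 6208 days.
(1900 is not a leap year (divisible by 100 but not 400).)
May 1911: 31 − 14 = 17 days remain.
Then June (30), July (31), August (31), September (30), October (31), November (30): 30 + 31 + 31 + 30 + 31 + 30 = 183 days.
December 1–21, 1911: 21 days.
Residual: 221 days.
Total: 6429 days.
6429 mod 7 = 3, so 3 days after Monday is Thursday.

Thursday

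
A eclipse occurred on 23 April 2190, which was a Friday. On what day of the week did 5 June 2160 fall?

Count forward from the earlier date (June 5, 2160) to the later (April 23, 2190):
From June 5, 2160 to June 5, 2189: 29 years, of which 7 contain a Feb 29 — 22×365 + 7×366 = 10592 days.
June 2189: 30 − 5 = 25 days remain.
Then 9 full months totalling 274 days.
April 1–23, 2190: 23 days.
Residual: 322 days.
Total: 10914 days.
10914 mod 7 = 1, so 1 day before Friday is Thursday.

Thursday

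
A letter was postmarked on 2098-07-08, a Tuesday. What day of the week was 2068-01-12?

Thursday

Count forward from the earlier date (January 12, 2068) to the later (July 8, 2098):
Day-of-year of January 12, 2068: 12.
Day-of-year of July 8, 2098: 189.
2068 has 366 days, so 366 − 12 = 354 days remain in 2068.
Full years 2069–2097: 22 common + 7 leap = 22×365 + 7×366 = 10592 days.
Total: 354 + 10592 + 189 = 11135 days.
11135 mod 7 = 5, so 5 days before Tuesday is Thursday.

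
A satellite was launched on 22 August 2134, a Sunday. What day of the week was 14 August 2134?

Count forward from the earlier date (August 14, 2134) to the later (August 22, 2134):
Within August 2134: 22 − 14 = 8 days.
8 mod 7 = 1, so 1 day before Sunday is Saturday.

Saturday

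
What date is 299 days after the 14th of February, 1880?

the 9th of December, 1880

Count 299 days after February 14, 1880:
February 1880: 29 − 14 = 15 days remain (1880 is a leap year, so February has 29 days).
Then 9 full months totalling 275 days.
December 1–9, 1880: 9 days.
Total: 15 + 275 + 9 = 299 days.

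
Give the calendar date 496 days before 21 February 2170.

13 October 2168

Count 496 days before February 21, 2170:
October 2168: 31 − 13 = 18 days remain.
Then 15 full months totalling 457 days.
February 1–21, 2170: 21 days (2170 is not a leap year).
Total: 18 + 457 + 21 = 496 days.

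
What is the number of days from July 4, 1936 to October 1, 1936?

July 1936: 31 − 4 = 27 days remain.
Then August (31), September (30): 31 + 30 = 61 days.
October 1, 1936: 1 day.
Total: 27 + 61 + 1 = 89 days.

89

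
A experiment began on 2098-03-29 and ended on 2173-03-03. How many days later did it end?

27367

Day-of-year of March 29, 2098: 88.
Day-of-year of March 3, 2173: 62.
2098 has 365 days, so 365 − 88 = 277 days remain in 2098.
Full years 2099–2172: 56 common + 18 leap = 56×365 + 18×366 = 27028 days.
Total: 277 + 27028 + 62 = 27367 days.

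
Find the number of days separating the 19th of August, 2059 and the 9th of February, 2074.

5288

Day-of-year of August 19, 2059: 231.
Day-of-year of February 9, 2074: 40.
2059 has 365 days, so 365 − 231 = 134 days remain in 2059.
Full years 2060–2073: 10 common + 4 leap = 10×365 + 4×366 = 5114 days.
Total: 134 + 5114 + 40 = 5288 days.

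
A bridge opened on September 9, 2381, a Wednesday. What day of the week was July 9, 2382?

Friday

September 2381: 30 − 9 = 21 days remain.
Then 9 full months totalling 273 days.
July 1–9, 2382: 9 days.
Residual: 303 days.
Total: 303 days.
303 mod 7 = 2, so 2 days after Wednesday is Friday.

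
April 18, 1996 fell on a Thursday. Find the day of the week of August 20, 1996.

Tuesday

April 1996: 30 − 18 = 12 days remain.
Then May (31), June (30), July (31): 31 + 30 + 31 = 92 days.
August 1–20, 1996: 20 days.
Total: 12 + 92 + 20 = 124 days.
124 mod 7 = 5, so 5 days after Thursday is Tuesday.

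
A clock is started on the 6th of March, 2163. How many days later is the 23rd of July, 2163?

March 2163: 31 − 6 = 25 days remain.
Then April (30), May (31), June (30): 30 + 31 + 30 = 91 days.
July 1–23, 2163: 23 days.
Total: 25 + 91 + 23 = 139 days.

139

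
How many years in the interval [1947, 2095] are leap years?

Years divisible by 4: 1948, 1952, …, 2092 — 37 in all.
2000 is divisible by 400, so still leap.
No century exceptions apply. Count: 37.

37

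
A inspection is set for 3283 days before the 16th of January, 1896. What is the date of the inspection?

the 20th of January, 1887

Count 3283 days before January 16, 1896:
From January 20, 1887 to January 20, 1895: 8 years, of which 2 contain a Feb 29 — 6×365 + 2×366 = 2922 days.
January 1895: 31 − 20 = 11 days remain.
Then 11 full months totalling 334 days.
January 1–16, 1896: 16 days.
Residual: 361 days.
Total: 3283 days.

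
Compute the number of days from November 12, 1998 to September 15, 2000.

November 12, 1998 → November 12, 1999: 365 days.
November 1999: 30 − 12 = 18 days remain.
Then 9 full months totalling 275 days.
September 1–15, 2000: 15 days.
Residual: 308 days.
Total: 673 days.

673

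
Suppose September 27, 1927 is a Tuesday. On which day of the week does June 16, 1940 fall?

Day-of-year of September 27, 1927: 270.
Day-of-year of June 16, 1940: 168.
1927 has 365 days, so 365 − 270 = 95 days remain in 1927.
Full years 1928–1939: 9 common + 3 leap = 9×365 + 3×366 = 4383 days.
Total: 95 + 4383 + 168 = 4646 days.
4646 mod 7 = 5, so 5 days after Tuesday is Sunday.

Sunday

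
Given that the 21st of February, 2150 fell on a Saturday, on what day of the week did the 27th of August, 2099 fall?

Count forward from the earlier date (August 27, 2099) to the later (February 21, 2150):
From August 27, 2099 to August 27, 2149: 50 years, of which 12 contain a Feb 29 — 38×365 + 12×366 = 18262 days.
(2100 is not a leap year (divisible by 100 but not 400).)
August 2149: 31 − 27 = 4 days remain.
Then September (30), October (31), November (30), December (31), January (31): 30 + 31 + 30 + 31 + 31 = 153 days.
February 1–21, 2150: 21 days (2150 is not a leap year).
Residual: 178 days.
Total: 18440 days.
18440 mod 7 = 2, so 2 days before Saturday is Thursday.

Thursday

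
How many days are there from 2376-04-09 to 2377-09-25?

534

April 2376: 30 − 9 = 21 days remain.
Then 16 full months totalling 488 days.
September 1–25, 2377: 25 days.
Total: 21 + 488 + 25 = 534 days.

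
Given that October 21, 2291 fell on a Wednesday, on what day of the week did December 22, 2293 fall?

Friday

October 2291: 31 − 21 = 10 days remain.
Then 25 full months totalling 761 days.
December 1–22, 2293: 22 days.
Total: 10 + 761 + 22 = 793 days.
793 mod 7 = 2, so 2 days after Wednesday is Friday.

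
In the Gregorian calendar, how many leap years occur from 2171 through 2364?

Years divisible by 4: 2172, 2176, …, 2364 — 49 in all.
Of these, 2200, 2300 are divisible by 100 but not 400, so not leap.
Leap years: 49 − 2 = 47.

47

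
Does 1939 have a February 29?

No

1939 is not a leap year.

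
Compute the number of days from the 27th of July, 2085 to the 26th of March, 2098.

4625

From July 27, 2085 to July 27, 2097: 12 years, of which 3 contain a Feb 29 — 9×365 + 3×366 = 4383 days.
July 2097: 31 − 27 = 4 days remain.
Then August (31), September (30), October (31), November (30), December (31), January (31), February 2098 (28): 31 + 30 + 31 + 30 + 31 + 31 + 28 = 212 days.
March 1–26, 2098: 26 days.
Residual: 242 days.
Total: 4625 days.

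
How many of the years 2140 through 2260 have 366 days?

Years divisible by 4: 2140, 2144, …, 2260 — 31 in all.
Of these, 2200 is divisible by 100 but not 400, so not leap.
Leap years: 31 − 1 = 30.

30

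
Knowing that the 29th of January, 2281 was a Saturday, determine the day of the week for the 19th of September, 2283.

January 29, 2281 → January 29, 2282: 365 days.
January 29, 2282 → January 29, 2283: 365 days.
January 2283: 31 − 29 = 2 days remain.
Then February 2283 (28), March (31), April (30), May (31), June (30), July (31), August (31): 28 + 31 + 30 + 31 + 30 + 31 + 31 = 212 days.
September 1–19, 2283: 19 days.
Residual: 233 days.
Total: 963 days.
963 mod 7 = 4, so 4 days after Saturday is Wednesday.

Wednesday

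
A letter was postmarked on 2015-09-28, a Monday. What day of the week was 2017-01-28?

September 2015: 30 − 28 = 2 days remain.
Then 15 full months totalling 458 days.
January 1–28, 2017: 28 days.
Total: 2 + 458 + 28 = 488 days.
488 mod 7 = 5, so 5 days after Monday is Saturday.

Saturday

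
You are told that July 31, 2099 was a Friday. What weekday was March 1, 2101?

July 31, 2099 → July 31, 2100: 365 days (2100 is not a leap year (divisible by 100 but not 400)).
July 2100: 31 − 31 = 0 days remain.
Then August (31), September (30), October (31), November (30), December (31), January (31), February 2101 (28): 31 + 30 + 31 + 30 + 31 + 31 + 28 = 212 days.
March 1, 2101: 1 day.
Residual: 213 days.
Total: 578 days.
578 mod 7 = 4, so 4 days after Friday is Tuesday.

Tuesday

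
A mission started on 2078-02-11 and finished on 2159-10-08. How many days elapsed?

29823

From February 11, 2078 to February 11, 2159: 81 years, of which 19 contain a Feb 29 — 62×365 + 19×366 = 29584 days.
(2100 is not a leap year (divisible by 100 but not 400).)
February 2159: 28 − 11 = 17 days remain (2159 is not a leap year, so February has 28 days).
Then March (31), April (30), May (31), June (30), July (31), August (31), September (30): 31 + 30 + 31 + 30 + 31 + 31 + 30 = 214 days.
October 1–8, 2159: 8 days.
Residual: 239 days.
Total: 29823 days.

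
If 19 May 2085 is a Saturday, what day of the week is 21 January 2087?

Tuesday

May 19, 2085 → May 19, 2086: 365 days.
May 2086: 31 − 19 = 12 days remain.
Then June (30), July (31), August (31), September (30), October (31), November (30), December (31): 30 + 31 + 31 + 30 + 31 + 30 + 31 = 214 days.
January 1–21, 2087: 21 days.
Residual: 247 days.
Total: 612 days.
612 mod 7 = 3, so 3 days after Saturday is Tuesday.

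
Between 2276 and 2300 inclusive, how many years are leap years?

6

Years divisible by 4 in [2276, 2300]: 2276, 2280, 2284, 2288, 2292, 2296, 2300.
Of these, 2300 is divisible by 100 but not 400, so not leap.
Leap years: 7 − 1 = 6.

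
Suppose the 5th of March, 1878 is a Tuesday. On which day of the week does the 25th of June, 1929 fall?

Day-of-year of March 5, 1878: 64.
Day-of-year of June 25, 1929: 176.
1878 has 365 days, so 365 − 64 = 301 days remain in 1878.
Full years 1879–1928: 38 common + 12 leap = 38×365 + 12×366 = 18262 days.
Total: 301 + 18262 + 176 = 18739 days.
18739 is a multiple of 7, so the 25th of June, 1929 falls on the same weekday: Tuesday.

Tuesday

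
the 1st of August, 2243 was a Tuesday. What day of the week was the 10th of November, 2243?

August 2243: 31 − 1 = 30 days remain.
Then September (30), October (31): 30 + 31 = 61 days.
November 1–10, 2243: 10 days.
Total: 30 + 61 + 10 = 101 days.
101 mod 7 = 3, so 3 days after Tuesday is Friday.

Friday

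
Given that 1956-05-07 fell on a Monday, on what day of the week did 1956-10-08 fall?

Monday

May 1956: 31 − 7 = 24 days remain.
Then June (30), July (31), August (31), September (30): 30 + 31 + 31 + 30 = 122 days.
October 1–8, 1956: 8 days.
Total: 24 + 122 + 8 = 154 days.
154 is a multiple of 7, so 1956-10-08 falls on the same weekday: Monday.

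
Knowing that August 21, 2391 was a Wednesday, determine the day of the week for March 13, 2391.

Count forward from the earlier date (March 13, 2391) to the later (August 21, 2391):
March 2391: 31 − 13 = 18 days remain.
Then April (30), May (31), June (30), July (31): 30 + 31 + 30 + 31 = 122 days.
August 1–21, 2391: 21 days.
Total: 18 + 122 + 21 = 161 days.
161 is a multiple of 7, so March 13, 2391 falls on the same weekday: Wednesday.

Wednesday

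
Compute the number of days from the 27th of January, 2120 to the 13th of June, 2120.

138

January 2120: 31 − 27 = 4 days remain.
Then February 2120 (29), March (31), April (30), May (31): 29 + 31 + 30 + 31 = 121 days.
June 1–13, 2120: 13 days.
Total: 4 + 121 + 13 = 138 days.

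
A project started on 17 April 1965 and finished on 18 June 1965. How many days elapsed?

62

April 1965: 30 − 17 = 13 days remain.
Then May (31): 31 days.
June 1–18, 1965: 18 days.
Total: 13 + 31 + 18 = 62 days.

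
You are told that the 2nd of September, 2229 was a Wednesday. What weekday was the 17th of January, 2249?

From September 2, 2229 to September 2, 2248: 19 years, of which 5 contain a Feb 29 — 14×365 + 5×366 = 6940 days.
September 2248: 30 − 2 = 28 days remain.
Then October (31), November (30), December (31): 31 + 30 + 31 = 92 days.
January 1–17, 2249: 17 days.
Residual: 137 days.
Total: 7077 days.
7077 is a multiple of 7, so the 17th of January, 2249 falls on the same weekday: Wednesday.

Wednesday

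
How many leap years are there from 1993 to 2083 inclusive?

22

Years divisible by 4: 1996, 2000, …, 2080 — 22 in all.
2000 is divisible by 400, so still leap.
No century exceptions apply. Count: 22.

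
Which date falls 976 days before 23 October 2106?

20 February 2104

Count 976 days before October 23, 2106:
February 20, 2104 → February 20, 2105: 366 days (2104 is a leap year).
February 20, 2105 → February 20, 2106: 365 days.
February 2106: 28 − 20 = 8 days remain (2106 is not a leap year, so February has 28 days).
Then March (31), April (30), May (31), June (30), July (31), August (31), September (30): 31 + 30 + 31 + 30 + 31 + 31 + 30 = 214 days.
October 1–23, 2106: 23 days.
Residual: 245 days.
Total: 976 days.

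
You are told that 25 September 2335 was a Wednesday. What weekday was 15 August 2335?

Thursday

Count forward from the earlier date (August 15, 2335) to the later (September 25, 2335):
August 2335: 31 − 15 = 16 days remain.
September 1–25, 2335: 25 days.
Total: 16 + 25 = 41 days.
41 mod 7 = 6, so 6 days before Wednesday is Thursday.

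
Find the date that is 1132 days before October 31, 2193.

September 25, 2190

Count 1132 days before October 31, 2193:
Day-of-year of September 25, 2190: 268.
Day-of-year of October 31, 2193: 304.
2190 has 365 days, so 365 − 268 = 97 days remain in 2190.
Full years: 2191: 365; 2192: 366. Sum = 731.
Total: 97 + 731 + 304 = 1132 days.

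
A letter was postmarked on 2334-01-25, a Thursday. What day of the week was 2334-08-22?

Wednesday

January 2334: 31 − 25 = 6 days remain.
Then February 2334 (28), March (31), April (30), May (31), June (30), July (31): 28 + 31 + 30 + 31 + 30 + 31 = 181 days.
August 1–22, 2334: 22 days.
Total: 6 + 181 + 22 = 209 days.
209 mod 7 = 6, so 6 days after Thursday is Wednesday.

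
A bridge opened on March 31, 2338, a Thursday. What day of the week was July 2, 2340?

Day-of-year of March 31, 2338: 90.
Day-of-year of July 2, 2340: 184.
2338 has 365 days, so 365 − 90 = 275 days remain in 2338.
Full years: 2339: 365. Sum = 365.
Total: 275 + 365 + 184 = 824 days.
824 mod 7 = 5, so 5 days after Thursday is Tuesday.

Tuesday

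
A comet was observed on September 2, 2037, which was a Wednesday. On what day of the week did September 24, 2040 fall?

Day-of-year of September 2, 2037: 245.
Day-of-year of September 24, 2040: 268.
2037 has 365 days, so 365 − 245 = 120 days remain in 2037.
Full years: 2038: 365; 2039: 365. Sum = 730.
Total: 120 + 730 + 268 = 1118 days.
1118 mod 7 = 5, so 5 days after Wednesday is Monday.

Monday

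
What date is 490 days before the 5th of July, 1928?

the 3rd of March, 1927

Count 490 days before July 5, 1928:
March 1927: 31 − 3 = 28 days remain.
Then 15 full months totalling 457 days.
July 1–5, 1928: 5 days.
Total: 28 + 457 + 5 = 490 days.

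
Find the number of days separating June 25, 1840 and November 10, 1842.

868

June 25, 1840 → June 25, 1841: 365 days.
June 25, 1841 → June 25, 1842: 365 days.
June 1842: 30 − 25 = 5 days remain.
Then July (31), August (31), September (30), October (31): 31 + 31 + 30 + 31 = 123 days.
November 1–10, 1842: 10 days.
Residual: 138 days.
Total: 868 days.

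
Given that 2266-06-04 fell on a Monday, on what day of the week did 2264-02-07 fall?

Sunday

Count forward from the earlier date (February 7, 2264) to the later (June 4, 2266):
February 7, 2264 → February 7, 2265: 366 days (2264 is a leap year).
February 7, 2265 → February 7, 2266: 365 days.
February 2266: 28 − 7 = 21 days remain (2266 is not a leap year, so February has 28 days).
Then March (31), April (30), May (31): 31 + 30 + 31 = 92 days.
June 1–4, 2266: 4 days.
Residual: 117 days.
Total: 848 days.
848 mod 7 = 1, so 1 day before Monday is Sunday.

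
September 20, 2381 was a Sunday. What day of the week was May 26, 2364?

Count forward from the earlier date (May 26, 2364) to the later (September 20, 2381):
From May 26, 2364 to May 26, 2381: 17 years, of which 4 contain a Feb 29 — 13×365 + 4×366 = 6209 days.
May 2381: 31 − 26 = 5 days remain.
Then June (30), July (31), August (31): 30 + 31 + 31 = 92 days.
September 1–20, 2381: 20 days.
Residual: 117 days.
Total: 6326 days.
6326 mod 7 = 5, so 5 days before Sunday is Tuesday.

Tuesday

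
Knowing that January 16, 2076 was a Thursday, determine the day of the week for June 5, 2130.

Monday

Day-of-year of January 16, 2076: 16.
Day-of-year of June 5, 2130: 156.
2076 has 366 days, so 366 − 16 = 350 days remain in 2076.
Full years 2077–2129: 41 common + 12 leap = 41×365 + 12×366 = 19357 days.
Total: 350 + 19357 + 156 = 19863 days.
19863 mod 7 = 4, so 4 days after Thursday is Monday.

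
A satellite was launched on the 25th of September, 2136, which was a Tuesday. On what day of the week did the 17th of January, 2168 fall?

Sunday

From September 25, 2136 to September 25, 2167: 31 years, of which 7 contain a Feb 29 — 24×365 + 7×366 = 11322 days.
September 2167: 30 − 25 = 5 days remain.
Then October (31), November (30), December (31): 31 + 30 + 31 = 92 days.
January 1–17, 2168: 17 days.
Residual: 114 days.
Total: 11436 days.
11436 mod 7 = 5, so 5 days after Tuesday is Sunday.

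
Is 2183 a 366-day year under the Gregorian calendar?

2183 is not a leap year.

No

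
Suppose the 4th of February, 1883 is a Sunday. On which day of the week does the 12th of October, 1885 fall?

February 1883: 28 − 4 = 24 days remain (1883 is not a leap year, so February has 28 days).
Then 31 full months totalling 945 days.
October 1–12, 1885: 12 days.
Total: 24 + 945 + 12 = 981 days.
981 mod 7 = 1, so 1 day after Sunday is Monday.

Monday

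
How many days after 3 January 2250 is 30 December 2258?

Day-of-year of January 3, 2250: 3.
Day-of-year of December 30, 2258: 364.
2250 has 365 days, so 365 − 3 = 362 days remain in 2250.
Full years 2251–2257: 5 common + 2 leap = 5×365 + 2×366 = 2557 days.
Total: 362 + 2557 + 364 = 3283 days.

3283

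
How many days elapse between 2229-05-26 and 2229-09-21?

May 2229: 31 − 26 = 5 days remain.
Then June (30), July (31), August (31): 30 + 31 + 31 = 92 days.
September 1–21, 2229: 21 days.
Total: 5 + 92 + 21 = 118 days.

118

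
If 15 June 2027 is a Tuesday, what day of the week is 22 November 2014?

Saturday

Count forward from the earlier date (November 22, 2014) to the later (June 15, 2027):
From November 22, 2014 to November 22, 2026: 12 years, of which 3 contain a Feb 29 — 9×365 + 3×366 = 4383 days.
November 2026: 30 − 22 = 8 days remain.
Then December (31), January (31), February 2027 (28), March (31), April (30), May (31): 31 + 31 + 28 + 31 + 30 + 31 = 182 days.
June 1–15, 2027: 15 days.
Residual: 205 days.
Total: 4588 days.
4588 mod 7 = 3, so 3 days before Tuesday is Saturday.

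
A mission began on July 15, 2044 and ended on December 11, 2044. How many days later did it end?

July 2044: 31 − 15 = 16 days remain.
Then August (31), September (30), October (31), November (30): 31 + 30 + 31 + 30 = 122 days.
December 1–11, 2044: 11 days.
Total: 16 + 122 + 11 = 149 days.

149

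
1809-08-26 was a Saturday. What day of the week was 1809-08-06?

Count forward from the earlier date (August 6, 1809) to the later (August 26, 1809):
Within August 1809: 26 − 6 = 20 days.
20 mod 7 = 6, so 6 days before Saturday is Sunday.

Sunday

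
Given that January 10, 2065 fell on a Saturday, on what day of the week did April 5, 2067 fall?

Tuesday

Day-of-year of January 10, 2065: 10.
Day-of-year of April 5, 2067: 95.
2065 has 365 days, so 365 − 10 = 355 days remain in 2065.
Full years: 2066: 365. Sum = 365.
Total: 355 + 365 + 95 = 815 days.
815 mod 7 = 3, so 3 days after Saturday is Tuesday.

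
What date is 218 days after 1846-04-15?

1846-11-19

Count 218 days after April 15, 1846:
April 1846: 30 − 15 = 15 days remain.
Then May (31), June (30), July (31), August (31), September (30), October (31): 31 + 30 + 31 + 31 + 30 + 31 = 184 days.
November 1–19, 1846: 19 days.
Total: 15 + 184 + 19 = 218 days.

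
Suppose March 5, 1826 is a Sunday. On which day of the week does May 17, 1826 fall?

March 1826: 31 − 5 = 26 days remain.
Then April (30): 30 days.
May 1–17, 1826: 17 days.
Total: 26 + 30 + 17 = 73 days.
73 mod 7 = 3, so 3 days after Sunday is Wednesday.

Wednesday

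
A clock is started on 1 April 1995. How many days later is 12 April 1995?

Within April 1995: 12 − 1 = 11 days.

11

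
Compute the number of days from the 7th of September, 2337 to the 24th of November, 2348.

4096

Day-of-year of September 7, 2337: 250.
Day-of-year of November 24, 2348: 329.
2337 has 365 days, so 365 − 250 = 115 days remain in 2337.
Full years 2338–2347: 8 common + 2 leap = 8×365 + 2×366 = 3652 days.
Total: 115 + 3652 + 329 = 4096 days.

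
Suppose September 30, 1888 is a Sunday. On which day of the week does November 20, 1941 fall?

Thursday

Day-of-year of September 30, 1888: 274.
Day-of-year of November 20, 1941: 324.
1888 has 366 days, so 366 − 274 = 92 days remain in 1888.
Full years 1889–1940: 40 common + 12 leap = 40×365 + 12×366 = 18992 days.
Total: 92 + 18992 + 324 = 19408 days.
19408 mod 7 = 4, so 4 days after Sunday is Thursday.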